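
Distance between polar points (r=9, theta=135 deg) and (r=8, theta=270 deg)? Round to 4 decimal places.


d = sqrt(r1^2 + r2^2 - 2*r1*r2*cos(t2-t1))
d = sqrt(9^2 + 8^2 - 2*9*8*cos(270-135)) = 15.7106

15.7106


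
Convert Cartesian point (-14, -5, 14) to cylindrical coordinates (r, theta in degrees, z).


r = sqrt((-14)^2 + (-5)^2) = 14.8661
theta = atan2(-5, -14) = 199.6538 deg
z = 14

r = 14.8661, theta = 199.6538 deg, z = 14


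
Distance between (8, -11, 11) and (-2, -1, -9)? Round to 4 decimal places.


d = sqrt((-2-8)^2 + (-1--11)^2 + (-9-11)^2) = 24.4949

24.4949


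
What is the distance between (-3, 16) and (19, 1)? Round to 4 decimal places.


d = sqrt((19--3)^2 + (1-16)^2) = 26.6271

26.6271


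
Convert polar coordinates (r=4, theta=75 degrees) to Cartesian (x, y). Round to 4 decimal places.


x = 4 * cos(75) = 1.0353
y = 4 * sin(75) = 3.8637

(1.0353, 3.8637)


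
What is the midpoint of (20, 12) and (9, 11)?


Midpoint = ((20+9)/2, (12+11)/2) = (14.5, 11.5)

(14.5, 11.5)


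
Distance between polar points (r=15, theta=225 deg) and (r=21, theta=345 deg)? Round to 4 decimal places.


d = sqrt(r1^2 + r2^2 - 2*r1*r2*cos(t2-t1))
d = sqrt(15^2 + 21^2 - 2*15*21*cos(345-225)) = 31.3209

31.3209


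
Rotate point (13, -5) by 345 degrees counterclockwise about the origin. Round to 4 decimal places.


x' = 13*cos(345) - -5*sin(345) = 11.2629
y' = 13*sin(345) + -5*cos(345) = -8.1943

(11.2629, -8.1943)


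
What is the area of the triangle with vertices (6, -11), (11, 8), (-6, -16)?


Area = |x1(y2-y3) + x2(y3-y1) + x3(y1-y2)| / 2
= |6*(8--16) + 11*(-16--11) + -6*(-11-8)| / 2
= 101.5

101.5


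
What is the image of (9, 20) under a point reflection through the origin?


Reflection through origin: (x, y) -> (-x, -y)
(9, 20) -> (-9, -20)

(-9, -20)


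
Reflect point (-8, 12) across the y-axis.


Reflection across y-axis: (x, y) -> (-x, y)
(-8, 12) -> (8, 12)

(8, 12)


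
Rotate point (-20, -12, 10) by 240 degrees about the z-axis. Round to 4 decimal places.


x' = -20*cos(240) - -12*sin(240) = -0.3923
y' = -20*sin(240) + -12*cos(240) = 23.3205
z' = 10

(-0.3923, 23.3205, 10)


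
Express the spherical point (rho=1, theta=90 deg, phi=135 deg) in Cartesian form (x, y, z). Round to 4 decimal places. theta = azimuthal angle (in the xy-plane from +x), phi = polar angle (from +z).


x = 1 * sin(135) * cos(90) = 0
y = 1 * sin(135) * sin(90) = 0.7071
z = 1 * cos(135) = -0.7071

(0, 0.7071, -0.7071)


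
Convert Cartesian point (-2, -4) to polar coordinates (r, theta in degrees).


r = sqrt((-2)^2 + (-4)^2) = 4.4721
theta = atan2(-4, -2) = 243.4349 degrees

r = 4.4721, theta = 243.4349 degrees


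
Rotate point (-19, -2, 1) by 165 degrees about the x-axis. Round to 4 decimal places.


x' = -19
y' = -2*cos(165) - 1*sin(165) = 1.673
z' = -2*sin(165) + 1*cos(165) = -1.4836

(-19, 1.673, -1.4836)


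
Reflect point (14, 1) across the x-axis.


Reflection across x-axis: (x, y) -> (x, -y)
(14, 1) -> (14, -1)

(14, -1)


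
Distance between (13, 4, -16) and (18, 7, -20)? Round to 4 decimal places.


d = sqrt((18-13)^2 + (7-4)^2 + (-20--16)^2) = 7.0711

7.0711


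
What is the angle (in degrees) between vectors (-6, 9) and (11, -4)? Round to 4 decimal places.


dot = -6*11 + 9*-4 = -102
|u| = 10.8167, |v| = 11.7047
cos(angle) = -0.8057
angle = 143.6732 degrees

143.6732 degrees


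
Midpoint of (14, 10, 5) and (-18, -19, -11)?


Midpoint = ((14+-18)/2, (10+-19)/2, (5+-11)/2) = (-2, -4.5, -3)

(-2, -4.5, -3)


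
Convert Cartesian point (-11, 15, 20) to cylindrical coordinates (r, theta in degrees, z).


r = sqrt((-11)^2 + 15^2) = 18.6011
theta = atan2(15, -11) = 126.2538 deg
z = 20

r = 18.6011, theta = 126.2538 deg, z = 20


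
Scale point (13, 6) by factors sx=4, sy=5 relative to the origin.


Scaling: (x*sx, y*sy) = (13*4, 6*5) = (52, 30)

(52, 30)


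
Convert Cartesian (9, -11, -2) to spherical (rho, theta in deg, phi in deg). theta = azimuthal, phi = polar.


rho = sqrt(9^2 + (-11)^2 + (-2)^2) = 14.3527
theta = atan2(-11, 9) = 309.2894 deg
phi = acos(-2/14.3527) = 98.01 deg

rho = 14.3527, theta = 309.2894 deg, phi = 98.01 deg


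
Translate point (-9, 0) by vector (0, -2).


Translation: (x+dx, y+dy) = (-9+0, 0+-2) = (-9, -2)

(-9, -2)


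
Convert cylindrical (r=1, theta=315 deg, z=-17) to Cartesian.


x = 1 * cos(315) = 0.7071
y = 1 * sin(315) = -0.7071
z = -17

(0.7071, -0.7071, -17)


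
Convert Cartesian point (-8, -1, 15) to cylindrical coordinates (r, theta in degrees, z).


r = sqrt((-8)^2 + (-1)^2) = 8.0623
theta = atan2(-1, -8) = 187.125 deg
z = 15

r = 8.0623, theta = 187.125 deg, z = 15


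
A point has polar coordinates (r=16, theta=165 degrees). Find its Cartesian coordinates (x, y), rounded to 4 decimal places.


x = 16 * cos(165) = -15.4548
y = 16 * sin(165) = 4.1411

(-15.4548, 4.1411)


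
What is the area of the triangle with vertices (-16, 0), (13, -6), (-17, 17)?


Area = |x1(y2-y3) + x2(y3-y1) + x3(y1-y2)| / 2
= |-16*(-6-17) + 13*(17-0) + -17*(0--6)| / 2
= 243.5

243.5


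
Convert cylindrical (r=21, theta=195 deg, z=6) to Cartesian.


x = 21 * cos(195) = -20.2844
y = 21 * sin(195) = -5.4352
z = 6

(-20.2844, -5.4352, 6)


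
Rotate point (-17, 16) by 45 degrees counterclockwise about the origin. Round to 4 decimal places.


x' = -17*cos(45) - 16*sin(45) = -23.3345
y' = -17*sin(45) + 16*cos(45) = -0.7071

(-23.3345, -0.7071)


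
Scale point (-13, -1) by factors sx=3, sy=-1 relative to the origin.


Scaling: (x*sx, y*sy) = (-13*3, -1*-1) = (-39, 1)

(-39, 1)


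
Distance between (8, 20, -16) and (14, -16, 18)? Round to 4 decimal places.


d = sqrt((14-8)^2 + (-16-20)^2 + (18--16)^2) = 49.8799

49.8799


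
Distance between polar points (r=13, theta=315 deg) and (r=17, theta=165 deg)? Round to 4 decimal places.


d = sqrt(r1^2 + r2^2 - 2*r1*r2*cos(t2-t1))
d = sqrt(13^2 + 17^2 - 2*13*17*cos(165-315)) = 28.9963

28.9963


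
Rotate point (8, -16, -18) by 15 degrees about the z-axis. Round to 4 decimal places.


x' = 8*cos(15) - -16*sin(15) = 11.8685
y' = 8*sin(15) + -16*cos(15) = -13.3843
z' = -18

(11.8685, -13.3843, -18)


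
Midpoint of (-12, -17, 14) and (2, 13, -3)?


Midpoint = ((-12+2)/2, (-17+13)/2, (14+-3)/2) = (-5, -2, 5.5)

(-5, -2, 5.5)


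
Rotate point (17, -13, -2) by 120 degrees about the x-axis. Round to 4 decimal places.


x' = 17
y' = -13*cos(120) - -2*sin(120) = 8.2321
z' = -13*sin(120) + -2*cos(120) = -10.2583

(17, 8.2321, -10.2583)


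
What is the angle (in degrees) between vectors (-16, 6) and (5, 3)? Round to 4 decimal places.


dot = -16*5 + 6*3 = -62
|u| = 17.088, |v| = 5.831
cos(angle) = -0.6222
angle = 128.4802 degrees

128.4802 degrees


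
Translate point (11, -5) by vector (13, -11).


Translation: (x+dx, y+dy) = (11+13, -5+-11) = (24, -16)

(24, -16)


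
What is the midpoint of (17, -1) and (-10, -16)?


Midpoint = ((17+-10)/2, (-1+-16)/2) = (3.5, -8.5)

(3.5, -8.5)


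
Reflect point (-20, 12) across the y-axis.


Reflection across y-axis: (x, y) -> (-x, y)
(-20, 12) -> (20, 12)

(20, 12)


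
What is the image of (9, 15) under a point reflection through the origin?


Reflection through origin: (x, y) -> (-x, -y)
(9, 15) -> (-9, -15)

(-9, -15)


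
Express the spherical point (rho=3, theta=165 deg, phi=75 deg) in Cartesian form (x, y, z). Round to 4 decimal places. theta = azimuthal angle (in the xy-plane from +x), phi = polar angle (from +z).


x = 3 * sin(75) * cos(165) = -2.799
y = 3 * sin(75) * sin(165) = 0.75
z = 3 * cos(75) = 0.7765

(-2.799, 0.75, 0.7765)


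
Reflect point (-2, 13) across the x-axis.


Reflection across x-axis: (x, y) -> (x, -y)
(-2, 13) -> (-2, -13)

(-2, -13)


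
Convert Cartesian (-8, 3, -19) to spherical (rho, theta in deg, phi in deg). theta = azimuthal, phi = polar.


rho = sqrt((-8)^2 + 3^2 + (-19)^2) = 20.8327
theta = atan2(3, -8) = 159.444 deg
phi = acos(-19/20.8327) = 155.7873 deg

rho = 20.8327, theta = 159.444 deg, phi = 155.7873 deg


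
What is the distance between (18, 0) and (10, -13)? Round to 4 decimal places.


d = sqrt((10-18)^2 + (-13-0)^2) = 15.2643

15.2643


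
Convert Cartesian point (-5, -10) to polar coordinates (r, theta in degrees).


r = sqrt((-5)^2 + (-10)^2) = 11.1803
theta = atan2(-10, -5) = 243.4349 degrees

r = 11.1803, theta = 243.4349 degrees


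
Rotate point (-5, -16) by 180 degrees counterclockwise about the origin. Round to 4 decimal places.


x' = -5*cos(180) - -16*sin(180) = 5
y' = -5*sin(180) + -16*cos(180) = 16

(5, 16)


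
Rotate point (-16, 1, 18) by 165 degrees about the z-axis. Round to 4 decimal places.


x' = -16*cos(165) - 1*sin(165) = 15.196
y' = -16*sin(165) + 1*cos(165) = -5.107
z' = 18

(15.196, -5.107, 18)


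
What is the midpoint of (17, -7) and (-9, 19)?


Midpoint = ((17+-9)/2, (-7+19)/2) = (4, 6)

(4, 6)


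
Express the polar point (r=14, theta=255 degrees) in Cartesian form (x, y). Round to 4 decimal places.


x = 14 * cos(255) = -3.6235
y = 14 * sin(255) = -13.523

(-3.6235, -13.523)


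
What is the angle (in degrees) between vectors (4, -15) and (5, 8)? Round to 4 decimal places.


dot = 4*5 + -15*8 = -100
|u| = 15.5242, |v| = 9.434
cos(angle) = -0.6828
angle = 133.0632 degrees

133.0632 degrees


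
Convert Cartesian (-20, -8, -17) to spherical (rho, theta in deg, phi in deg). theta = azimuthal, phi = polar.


rho = sqrt((-20)^2 + (-8)^2 + (-17)^2) = 27.4408
theta = atan2(-8, -20) = 201.8014 deg
phi = acos(-17/27.4408) = 128.2807 deg

rho = 27.4408, theta = 201.8014 deg, phi = 128.2807 deg


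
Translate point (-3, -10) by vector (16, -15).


Translation: (x+dx, y+dy) = (-3+16, -10+-15) = (13, -25)

(13, -25)


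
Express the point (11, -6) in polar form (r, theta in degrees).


r = sqrt(11^2 + (-6)^2) = 12.53
theta = atan2(-6, 11) = 331.3895 degrees

r = 12.53, theta = 331.3895 degrees


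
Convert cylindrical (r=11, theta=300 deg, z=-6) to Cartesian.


x = 11 * cos(300) = 5.5
y = 11 * sin(300) = -9.5263
z = -6

(5.5, -9.5263, -6)


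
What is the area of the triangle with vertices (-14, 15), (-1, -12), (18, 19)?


Area = |x1(y2-y3) + x2(y3-y1) + x3(y1-y2)| / 2
= |-14*(-12-19) + -1*(19-15) + 18*(15--12)| / 2
= 458

458


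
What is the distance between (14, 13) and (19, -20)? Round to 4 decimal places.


d = sqrt((19-14)^2 + (-20-13)^2) = 33.3766

33.3766


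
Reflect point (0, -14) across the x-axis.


Reflection across x-axis: (x, y) -> (x, -y)
(0, -14) -> (0, 14)

(0, 14)


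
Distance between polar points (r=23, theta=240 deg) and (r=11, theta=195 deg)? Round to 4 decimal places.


d = sqrt(r1^2 + r2^2 - 2*r1*r2*cos(t2-t1))
d = sqrt(23^2 + 11^2 - 2*23*11*cos(195-240)) = 17.094

17.094


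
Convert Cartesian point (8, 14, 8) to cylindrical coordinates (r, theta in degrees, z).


r = sqrt(8^2 + 14^2) = 16.1245
theta = atan2(14, 8) = 60.2551 deg
z = 8

r = 16.1245, theta = 60.2551 deg, z = 8


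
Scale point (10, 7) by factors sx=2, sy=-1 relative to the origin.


Scaling: (x*sx, y*sy) = (10*2, 7*-1) = (20, -7)

(20, -7)


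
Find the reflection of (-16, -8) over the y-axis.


Reflection across y-axis: (x, y) -> (-x, y)
(-16, -8) -> (16, -8)

(16, -8)


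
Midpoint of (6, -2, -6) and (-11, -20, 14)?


Midpoint = ((6+-11)/2, (-2+-20)/2, (-6+14)/2) = (-2.5, -11, 4)

(-2.5, -11, 4)


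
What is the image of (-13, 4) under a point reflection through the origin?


Reflection through origin: (x, y) -> (-x, -y)
(-13, 4) -> (13, -4)

(13, -4)


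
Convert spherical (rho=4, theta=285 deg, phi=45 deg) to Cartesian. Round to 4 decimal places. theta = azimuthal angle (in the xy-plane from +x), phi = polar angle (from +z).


x = 4 * sin(45) * cos(285) = 0.7321
y = 4 * sin(45) * sin(285) = -2.7321
z = 4 * cos(45) = 2.8284

(0.7321, -2.7321, 2.8284)


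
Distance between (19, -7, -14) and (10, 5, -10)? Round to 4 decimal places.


d = sqrt((10-19)^2 + (5--7)^2 + (-10--14)^2) = 15.5242

15.5242


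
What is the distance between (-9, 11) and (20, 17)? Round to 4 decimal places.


d = sqrt((20--9)^2 + (17-11)^2) = 29.6142

29.6142


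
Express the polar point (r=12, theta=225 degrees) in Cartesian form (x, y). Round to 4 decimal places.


x = 12 * cos(225) = -8.4853
y = 12 * sin(225) = -8.4853

(-8.4853, -8.4853)


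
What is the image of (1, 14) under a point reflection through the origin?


Reflection through origin: (x, y) -> (-x, -y)
(1, 14) -> (-1, -14)

(-1, -14)


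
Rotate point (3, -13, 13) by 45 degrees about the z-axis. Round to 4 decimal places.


x' = 3*cos(45) - -13*sin(45) = 11.3137
y' = 3*sin(45) + -13*cos(45) = -7.0711
z' = 13

(11.3137, -7.0711, 13)


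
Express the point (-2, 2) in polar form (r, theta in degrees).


r = sqrt((-2)^2 + 2^2) = 2.8284
theta = atan2(2, -2) = 135 degrees

r = 2.8284, theta = 135 degrees


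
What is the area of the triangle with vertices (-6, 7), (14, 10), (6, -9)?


Area = |x1(y2-y3) + x2(y3-y1) + x3(y1-y2)| / 2
= |-6*(10--9) + 14*(-9-7) + 6*(7-10)| / 2
= 178

178


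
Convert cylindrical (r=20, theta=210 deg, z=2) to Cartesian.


x = 20 * cos(210) = -17.3205
y = 20 * sin(210) = -10
z = 2

(-17.3205, -10, 2)


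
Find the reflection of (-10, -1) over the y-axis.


Reflection across y-axis: (x, y) -> (-x, y)
(-10, -1) -> (10, -1)

(10, -1)


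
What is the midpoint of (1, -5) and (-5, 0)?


Midpoint = ((1+-5)/2, (-5+0)/2) = (-2, -2.5)

(-2, -2.5)


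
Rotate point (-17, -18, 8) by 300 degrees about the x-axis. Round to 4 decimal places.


x' = -17
y' = -18*cos(300) - 8*sin(300) = -2.0718
z' = -18*sin(300) + 8*cos(300) = 19.5885

(-17, -2.0718, 19.5885)


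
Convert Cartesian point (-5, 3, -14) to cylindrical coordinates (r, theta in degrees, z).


r = sqrt((-5)^2 + 3^2) = 5.831
theta = atan2(3, -5) = 149.0362 deg
z = -14

r = 5.831, theta = 149.0362 deg, z = -14


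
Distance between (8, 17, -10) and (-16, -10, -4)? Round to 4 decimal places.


d = sqrt((-16-8)^2 + (-10-17)^2 + (-4--10)^2) = 36.6197

36.6197


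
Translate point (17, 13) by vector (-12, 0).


Translation: (x+dx, y+dy) = (17+-12, 13+0) = (5, 13)

(5, 13)


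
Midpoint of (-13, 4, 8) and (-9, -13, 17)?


Midpoint = ((-13+-9)/2, (4+-13)/2, (8+17)/2) = (-11, -4.5, 12.5)

(-11, -4.5, 12.5)


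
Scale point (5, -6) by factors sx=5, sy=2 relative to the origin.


Scaling: (x*sx, y*sy) = (5*5, -6*2) = (25, -12)

(25, -12)


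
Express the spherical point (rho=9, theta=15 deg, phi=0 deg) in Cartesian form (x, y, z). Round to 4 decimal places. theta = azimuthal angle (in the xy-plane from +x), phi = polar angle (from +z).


x = 9 * sin(0) * cos(15) = 0
y = 9 * sin(0) * sin(15) = 0
z = 9 * cos(0) = 9

(0, 0, 9)


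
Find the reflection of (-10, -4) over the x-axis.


Reflection across x-axis: (x, y) -> (x, -y)
(-10, -4) -> (-10, 4)

(-10, 4)


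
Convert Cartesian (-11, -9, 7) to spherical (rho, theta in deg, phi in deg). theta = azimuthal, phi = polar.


rho = sqrt((-11)^2 + (-9)^2 + 7^2) = 15.843
theta = atan2(-9, -11) = 219.2894 deg
phi = acos(7/15.843) = 63.7789 deg

rho = 15.843, theta = 219.2894 deg, phi = 63.7789 deg


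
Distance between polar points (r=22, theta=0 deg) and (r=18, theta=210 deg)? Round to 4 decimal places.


d = sqrt(r1^2 + r2^2 - 2*r1*r2*cos(t2-t1))
d = sqrt(22^2 + 18^2 - 2*22*18*cos(210-0)) = 38.6509

38.6509


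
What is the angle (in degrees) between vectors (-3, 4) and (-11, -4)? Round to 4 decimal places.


dot = -3*-11 + 4*-4 = 17
|u| = 5, |v| = 11.7047
cos(angle) = 0.2905
angle = 73.1132 degrees

73.1132 degrees


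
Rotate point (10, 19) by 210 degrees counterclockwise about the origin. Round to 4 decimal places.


x' = 10*cos(210) - 19*sin(210) = 0.8397
y' = 10*sin(210) + 19*cos(210) = -21.4545

(0.8397, -21.4545)


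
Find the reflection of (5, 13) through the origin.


Reflection through origin: (x, y) -> (-x, -y)
(5, 13) -> (-5, -13)

(-5, -13)


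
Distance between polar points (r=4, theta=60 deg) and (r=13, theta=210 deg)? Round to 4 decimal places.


d = sqrt(r1^2 + r2^2 - 2*r1*r2*cos(t2-t1))
d = sqrt(4^2 + 13^2 - 2*4*13*cos(210-60)) = 16.5851

16.5851


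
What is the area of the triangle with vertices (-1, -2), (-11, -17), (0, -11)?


Area = |x1(y2-y3) + x2(y3-y1) + x3(y1-y2)| / 2
= |-1*(-17--11) + -11*(-11--2) + 0*(-2--17)| / 2
= 52.5

52.5


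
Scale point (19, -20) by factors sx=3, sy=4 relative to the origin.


Scaling: (x*sx, y*sy) = (19*3, -20*4) = (57, -80)

(57, -80)


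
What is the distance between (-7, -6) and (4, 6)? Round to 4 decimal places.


d = sqrt((4--7)^2 + (6--6)^2) = 16.2788

16.2788


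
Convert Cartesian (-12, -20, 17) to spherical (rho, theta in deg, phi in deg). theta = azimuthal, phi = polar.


rho = sqrt((-12)^2 + (-20)^2 + 17^2) = 28.8617
theta = atan2(-20, -12) = 239.0362 deg
phi = acos(17/28.8617) = 53.9129 deg

rho = 28.8617, theta = 239.0362 deg, phi = 53.9129 deg


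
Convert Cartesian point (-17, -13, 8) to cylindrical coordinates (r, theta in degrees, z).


r = sqrt((-17)^2 + (-13)^2) = 21.4009
theta = atan2(-13, -17) = 217.4054 deg
z = 8

r = 21.4009, theta = 217.4054 deg, z = 8


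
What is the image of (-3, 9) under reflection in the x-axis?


Reflection across x-axis: (x, y) -> (x, -y)
(-3, 9) -> (-3, -9)

(-3, -9)


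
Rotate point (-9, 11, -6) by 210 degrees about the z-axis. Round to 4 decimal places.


x' = -9*cos(210) - 11*sin(210) = 13.2942
y' = -9*sin(210) + 11*cos(210) = -5.0263
z' = -6

(13.2942, -5.0263, -6)


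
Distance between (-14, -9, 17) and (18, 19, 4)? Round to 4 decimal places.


d = sqrt((18--14)^2 + (19--9)^2 + (4-17)^2) = 44.4635

44.4635


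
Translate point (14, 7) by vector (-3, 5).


Translation: (x+dx, y+dy) = (14+-3, 7+5) = (11, 12)

(11, 12)


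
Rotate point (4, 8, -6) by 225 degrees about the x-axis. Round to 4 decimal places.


x' = 4
y' = 8*cos(225) - -6*sin(225) = -9.8995
z' = 8*sin(225) + -6*cos(225) = -1.4142

(4, -9.8995, -1.4142)


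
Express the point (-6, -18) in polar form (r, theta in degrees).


r = sqrt((-6)^2 + (-18)^2) = 18.9737
theta = atan2(-18, -6) = 251.5651 degrees

r = 18.9737, theta = 251.5651 degrees


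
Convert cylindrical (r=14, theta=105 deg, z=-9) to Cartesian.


x = 14 * cos(105) = -3.6235
y = 14 * sin(105) = 13.523
z = -9

(-3.6235, 13.523, -9)


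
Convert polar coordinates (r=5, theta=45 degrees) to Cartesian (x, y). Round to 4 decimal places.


x = 5 * cos(45) = 3.5355
y = 5 * sin(45) = 3.5355

(3.5355, 3.5355)


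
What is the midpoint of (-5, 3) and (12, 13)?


Midpoint = ((-5+12)/2, (3+13)/2) = (3.5, 8)

(3.5, 8)


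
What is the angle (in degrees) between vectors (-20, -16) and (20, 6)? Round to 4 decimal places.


dot = -20*20 + -16*6 = -496
|u| = 25.6125, |v| = 20.8806
cos(angle) = -0.9274
angle = 158.0394 degrees

158.0394 degrees


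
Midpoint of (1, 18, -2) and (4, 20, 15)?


Midpoint = ((1+4)/2, (18+20)/2, (-2+15)/2) = (2.5, 19, 6.5)

(2.5, 19, 6.5)


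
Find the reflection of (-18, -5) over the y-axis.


Reflection across y-axis: (x, y) -> (-x, y)
(-18, -5) -> (18, -5)

(18, -5)


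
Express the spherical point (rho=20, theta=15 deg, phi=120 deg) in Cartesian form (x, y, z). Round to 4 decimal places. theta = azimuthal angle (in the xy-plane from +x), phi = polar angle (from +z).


x = 20 * sin(120) * cos(15) = 16.7303
y = 20 * sin(120) * sin(15) = 4.4829
z = 20 * cos(120) = -10

(16.7303, 4.4829, -10)


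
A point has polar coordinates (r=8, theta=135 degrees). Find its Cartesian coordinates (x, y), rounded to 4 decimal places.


x = 8 * cos(135) = -5.6569
y = 8 * sin(135) = 5.6569

(-5.6569, 5.6569)


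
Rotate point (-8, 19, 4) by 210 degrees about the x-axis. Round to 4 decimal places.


x' = -8
y' = 19*cos(210) - 4*sin(210) = -14.4545
z' = 19*sin(210) + 4*cos(210) = -12.9641

(-8, -14.4545, -12.9641)


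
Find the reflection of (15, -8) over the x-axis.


Reflection across x-axis: (x, y) -> (x, -y)
(15, -8) -> (15, 8)

(15, 8)


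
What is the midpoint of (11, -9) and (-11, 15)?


Midpoint = ((11+-11)/2, (-9+15)/2) = (0, 3)

(0, 3)


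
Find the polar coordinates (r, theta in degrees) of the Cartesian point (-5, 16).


r = sqrt((-5)^2 + 16^2) = 16.7631
theta = atan2(16, -5) = 107.354 degrees

r = 16.7631, theta = 107.354 degrees


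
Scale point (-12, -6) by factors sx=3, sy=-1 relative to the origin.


Scaling: (x*sx, y*sy) = (-12*3, -6*-1) = (-36, 6)

(-36, 6)


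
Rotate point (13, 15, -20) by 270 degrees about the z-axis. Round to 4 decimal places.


x' = 13*cos(270) - 15*sin(270) = 15
y' = 13*sin(270) + 15*cos(270) = -13
z' = -20

(15, -13, -20)


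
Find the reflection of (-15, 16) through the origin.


Reflection through origin: (x, y) -> (-x, -y)
(-15, 16) -> (15, -16)

(15, -16)


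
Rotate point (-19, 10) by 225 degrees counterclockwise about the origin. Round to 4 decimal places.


x' = -19*cos(225) - 10*sin(225) = 20.5061
y' = -19*sin(225) + 10*cos(225) = 6.364

(20.5061, 6.364)


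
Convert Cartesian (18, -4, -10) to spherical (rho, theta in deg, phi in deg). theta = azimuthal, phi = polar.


rho = sqrt(18^2 + (-4)^2 + (-10)^2) = 20.9762
theta = atan2(-4, 18) = 347.4712 deg
phi = acos(-10/20.9762) = 118.4721 deg

rho = 20.9762, theta = 347.4712 deg, phi = 118.4721 deg


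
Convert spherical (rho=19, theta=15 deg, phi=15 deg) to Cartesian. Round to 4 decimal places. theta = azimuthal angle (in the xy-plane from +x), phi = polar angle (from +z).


x = 19 * sin(15) * cos(15) = 4.75
y = 19 * sin(15) * sin(15) = 1.2728
z = 19 * cos(15) = 18.3526

(4.75, 1.2728, 18.3526)


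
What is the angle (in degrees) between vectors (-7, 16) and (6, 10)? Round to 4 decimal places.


dot = -7*6 + 16*10 = 118
|u| = 17.4642, |v| = 11.6619
cos(angle) = 0.5794
angle = 54.5931 degrees

54.5931 degrees


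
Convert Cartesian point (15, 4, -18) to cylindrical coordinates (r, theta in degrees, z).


r = sqrt(15^2 + 4^2) = 15.5242
theta = atan2(4, 15) = 14.9314 deg
z = -18

r = 15.5242, theta = 14.9314 deg, z = -18


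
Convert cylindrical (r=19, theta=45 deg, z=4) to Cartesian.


x = 19 * cos(45) = 13.435
y = 19 * sin(45) = 13.435
z = 4

(13.435, 13.435, 4)


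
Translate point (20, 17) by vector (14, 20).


Translation: (x+dx, y+dy) = (20+14, 17+20) = (34, 37)

(34, 37)


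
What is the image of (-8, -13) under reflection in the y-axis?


Reflection across y-axis: (x, y) -> (-x, y)
(-8, -13) -> (8, -13)

(8, -13)


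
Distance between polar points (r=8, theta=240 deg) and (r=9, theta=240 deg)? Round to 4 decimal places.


d = sqrt(r1^2 + r2^2 - 2*r1*r2*cos(t2-t1))
d = sqrt(8^2 + 9^2 - 2*8*9*cos(240-240)) = 1

1


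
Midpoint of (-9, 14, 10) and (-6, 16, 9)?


Midpoint = ((-9+-6)/2, (14+16)/2, (10+9)/2) = (-7.5, 15, 9.5)

(-7.5, 15, 9.5)


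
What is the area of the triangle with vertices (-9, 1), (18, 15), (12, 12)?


Area = |x1(y2-y3) + x2(y3-y1) + x3(y1-y2)| / 2
= |-9*(15-12) + 18*(12-1) + 12*(1-15)| / 2
= 1.5

1.5


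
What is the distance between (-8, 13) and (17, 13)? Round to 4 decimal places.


d = sqrt((17--8)^2 + (13-13)^2) = 25

25


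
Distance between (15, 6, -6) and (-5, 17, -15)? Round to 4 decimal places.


d = sqrt((-5-15)^2 + (17-6)^2 + (-15--6)^2) = 24.5357

24.5357


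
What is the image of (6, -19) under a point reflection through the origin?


Reflection through origin: (x, y) -> (-x, -y)
(6, -19) -> (-6, 19)

(-6, 19)


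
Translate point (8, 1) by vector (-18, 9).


Translation: (x+dx, y+dy) = (8+-18, 1+9) = (-10, 10)

(-10, 10)


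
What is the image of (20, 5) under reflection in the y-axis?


Reflection across y-axis: (x, y) -> (-x, y)
(20, 5) -> (-20, 5)

(-20, 5)


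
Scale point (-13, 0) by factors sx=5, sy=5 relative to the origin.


Scaling: (x*sx, y*sy) = (-13*5, 0*5) = (-65, 0)

(-65, 0)


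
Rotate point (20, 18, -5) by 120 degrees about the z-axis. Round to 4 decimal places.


x' = 20*cos(120) - 18*sin(120) = -25.5885
y' = 20*sin(120) + 18*cos(120) = 8.3205
z' = -5

(-25.5885, 8.3205, -5)


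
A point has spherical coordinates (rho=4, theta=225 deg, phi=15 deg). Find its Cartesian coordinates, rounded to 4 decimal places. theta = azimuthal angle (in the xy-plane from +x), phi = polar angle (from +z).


x = 4 * sin(15) * cos(225) = -0.7321
y = 4 * sin(15) * sin(225) = -0.7321
z = 4 * cos(15) = 3.8637

(-0.7321, -0.7321, 3.8637)


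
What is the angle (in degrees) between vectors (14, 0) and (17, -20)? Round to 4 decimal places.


dot = 14*17 + 0*-20 = 238
|u| = 14, |v| = 26.2488
cos(angle) = 0.6476
angle = 49.6355 degrees

49.6355 degrees


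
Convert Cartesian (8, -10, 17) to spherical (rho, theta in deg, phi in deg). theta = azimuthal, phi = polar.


rho = sqrt(8^2 + (-10)^2 + 17^2) = 21.2838
theta = atan2(-10, 8) = 308.6598 deg
phi = acos(17/21.2838) = 36.991 deg

rho = 21.2838, theta = 308.6598 deg, phi = 36.991 deg


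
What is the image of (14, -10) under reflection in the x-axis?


Reflection across x-axis: (x, y) -> (x, -y)
(14, -10) -> (14, 10)

(14, 10)


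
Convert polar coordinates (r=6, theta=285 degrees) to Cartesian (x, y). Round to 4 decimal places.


x = 6 * cos(285) = 1.5529
y = 6 * sin(285) = -5.7956

(1.5529, -5.7956)


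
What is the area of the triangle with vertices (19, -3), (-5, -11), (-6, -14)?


Area = |x1(y2-y3) + x2(y3-y1) + x3(y1-y2)| / 2
= |19*(-11--14) + -5*(-14--3) + -6*(-3--11)| / 2
= 32

32


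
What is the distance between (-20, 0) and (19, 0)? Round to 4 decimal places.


d = sqrt((19--20)^2 + (0-0)^2) = 39

39


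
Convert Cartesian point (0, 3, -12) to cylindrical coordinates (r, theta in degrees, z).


r = sqrt(0^2 + 3^2) = 3
theta = atan2(3, 0) = 90 deg
z = -12

r = 3, theta = 90 deg, z = -12


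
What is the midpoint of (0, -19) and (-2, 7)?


Midpoint = ((0+-2)/2, (-19+7)/2) = (-1, -6)

(-1, -6)


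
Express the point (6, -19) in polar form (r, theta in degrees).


r = sqrt(6^2 + (-19)^2) = 19.9249
theta = atan2(-19, 6) = 287.5256 degrees

r = 19.9249, theta = 287.5256 degrees


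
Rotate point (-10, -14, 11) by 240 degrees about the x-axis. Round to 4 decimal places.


x' = -10
y' = -14*cos(240) - 11*sin(240) = 16.5263
z' = -14*sin(240) + 11*cos(240) = 6.6244

(-10, 16.5263, 6.6244)


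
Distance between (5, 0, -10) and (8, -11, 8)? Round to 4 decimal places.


d = sqrt((8-5)^2 + (-11-0)^2 + (8--10)^2) = 21.3073

21.3073


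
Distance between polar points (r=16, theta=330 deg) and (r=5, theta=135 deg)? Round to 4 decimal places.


d = sqrt(r1^2 + r2^2 - 2*r1*r2*cos(t2-t1))
d = sqrt(16^2 + 5^2 - 2*16*5*cos(135-330)) = 20.8698

20.8698


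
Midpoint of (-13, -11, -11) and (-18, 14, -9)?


Midpoint = ((-13+-18)/2, (-11+14)/2, (-11+-9)/2) = (-15.5, 1.5, -10)

(-15.5, 1.5, -10)


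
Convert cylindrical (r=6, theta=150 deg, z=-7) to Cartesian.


x = 6 * cos(150) = -5.1962
y = 6 * sin(150) = 3
z = -7

(-5.1962, 3, -7)


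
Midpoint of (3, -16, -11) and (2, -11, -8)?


Midpoint = ((3+2)/2, (-16+-11)/2, (-11+-8)/2) = (2.5, -13.5, -9.5)

(2.5, -13.5, -9.5)


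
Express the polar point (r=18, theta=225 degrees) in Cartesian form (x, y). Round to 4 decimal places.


x = 18 * cos(225) = -12.7279
y = 18 * sin(225) = -12.7279

(-12.7279, -12.7279)


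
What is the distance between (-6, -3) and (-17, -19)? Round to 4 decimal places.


d = sqrt((-17--6)^2 + (-19--3)^2) = 19.4165

19.4165


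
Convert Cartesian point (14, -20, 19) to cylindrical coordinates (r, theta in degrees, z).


r = sqrt(14^2 + (-20)^2) = 24.4131
theta = atan2(-20, 14) = 304.992 deg
z = 19

r = 24.4131, theta = 304.992 deg, z = 19


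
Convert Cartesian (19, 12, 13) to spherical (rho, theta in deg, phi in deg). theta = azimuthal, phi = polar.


rho = sqrt(19^2 + 12^2 + 13^2) = 25.9615
theta = atan2(12, 19) = 32.2756 deg
phi = acos(13/25.9615) = 59.9509 deg

rho = 25.9615, theta = 32.2756 deg, phi = 59.9509 deg


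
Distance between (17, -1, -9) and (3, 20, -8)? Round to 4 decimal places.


d = sqrt((3-17)^2 + (20--1)^2 + (-8--9)^2) = 25.2587

25.2587


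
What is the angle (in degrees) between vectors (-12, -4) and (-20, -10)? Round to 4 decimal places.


dot = -12*-20 + -4*-10 = 280
|u| = 12.6491, |v| = 22.3607
cos(angle) = 0.9899
angle = 8.1301 degrees

8.1301 degrees


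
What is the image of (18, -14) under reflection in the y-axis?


Reflection across y-axis: (x, y) -> (-x, y)
(18, -14) -> (-18, -14)

(-18, -14)


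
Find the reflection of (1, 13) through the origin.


Reflection through origin: (x, y) -> (-x, -y)
(1, 13) -> (-1, -13)

(-1, -13)


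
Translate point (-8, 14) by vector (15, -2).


Translation: (x+dx, y+dy) = (-8+15, 14+-2) = (7, 12)

(7, 12)


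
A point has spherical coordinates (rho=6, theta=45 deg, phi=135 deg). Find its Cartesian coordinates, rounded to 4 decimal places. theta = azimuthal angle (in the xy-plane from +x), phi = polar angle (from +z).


x = 6 * sin(135) * cos(45) = 3
y = 6 * sin(135) * sin(45) = 3
z = 6 * cos(135) = -4.2426

(3, 3, -4.2426)


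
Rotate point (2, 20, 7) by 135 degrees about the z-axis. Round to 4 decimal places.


x' = 2*cos(135) - 20*sin(135) = -15.5563
y' = 2*sin(135) + 20*cos(135) = -12.7279
z' = 7

(-15.5563, -12.7279, 7)


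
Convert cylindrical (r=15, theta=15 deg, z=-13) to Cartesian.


x = 15 * cos(15) = 14.4889
y = 15 * sin(15) = 3.8823
z = -13

(14.4889, 3.8823, -13)


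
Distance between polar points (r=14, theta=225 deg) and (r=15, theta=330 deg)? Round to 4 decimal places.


d = sqrt(r1^2 + r2^2 - 2*r1*r2*cos(t2-t1))
d = sqrt(14^2 + 15^2 - 2*14*15*cos(330-225)) = 23.0153

23.0153


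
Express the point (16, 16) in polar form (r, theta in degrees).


r = sqrt(16^2 + 16^2) = 22.6274
theta = atan2(16, 16) = 45 degrees

r = 22.6274, theta = 45 degrees


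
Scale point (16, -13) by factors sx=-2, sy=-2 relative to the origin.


Scaling: (x*sx, y*sy) = (16*-2, -13*-2) = (-32, 26)

(-32, 26)


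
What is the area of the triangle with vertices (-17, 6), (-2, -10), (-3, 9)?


Area = |x1(y2-y3) + x2(y3-y1) + x3(y1-y2)| / 2
= |-17*(-10-9) + -2*(9-6) + -3*(6--10)| / 2
= 134.5

134.5


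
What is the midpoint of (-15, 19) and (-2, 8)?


Midpoint = ((-15+-2)/2, (19+8)/2) = (-8.5, 13.5)

(-8.5, 13.5)


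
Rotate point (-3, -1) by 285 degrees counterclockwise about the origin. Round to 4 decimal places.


x' = -3*cos(285) - -1*sin(285) = -1.7424
y' = -3*sin(285) + -1*cos(285) = 2.639

(-1.7424, 2.639)


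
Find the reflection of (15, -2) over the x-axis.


Reflection across x-axis: (x, y) -> (x, -y)
(15, -2) -> (15, 2)

(15, 2)


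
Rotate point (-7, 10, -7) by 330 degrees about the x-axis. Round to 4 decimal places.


x' = -7
y' = 10*cos(330) - -7*sin(330) = 5.1603
z' = 10*sin(330) + -7*cos(330) = -11.0622

(-7, 5.1603, -11.0622)


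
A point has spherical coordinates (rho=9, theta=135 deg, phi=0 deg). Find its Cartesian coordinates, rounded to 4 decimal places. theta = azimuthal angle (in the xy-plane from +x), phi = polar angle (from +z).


x = 9 * sin(0) * cos(135) = 0
y = 9 * sin(0) * sin(135) = 0
z = 9 * cos(0) = 9

(0, 0, 9)


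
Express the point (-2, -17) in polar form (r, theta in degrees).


r = sqrt((-2)^2 + (-17)^2) = 17.1172
theta = atan2(-17, -2) = 263.2902 degrees

r = 17.1172, theta = 263.2902 degrees


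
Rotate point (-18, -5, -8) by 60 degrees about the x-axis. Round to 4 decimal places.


x' = -18
y' = -5*cos(60) - -8*sin(60) = 4.4282
z' = -5*sin(60) + -8*cos(60) = -8.3301

(-18, 4.4282, -8.3301)


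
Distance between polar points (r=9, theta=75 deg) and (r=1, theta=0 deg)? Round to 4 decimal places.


d = sqrt(r1^2 + r2^2 - 2*r1*r2*cos(t2-t1))
d = sqrt(9^2 + 1^2 - 2*9*1*cos(0-75)) = 8.7944

8.7944


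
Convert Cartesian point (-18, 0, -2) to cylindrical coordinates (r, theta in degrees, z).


r = sqrt((-18)^2 + 0^2) = 18
theta = atan2(0, -18) = 180 deg
z = -2

r = 18, theta = 180 deg, z = -2


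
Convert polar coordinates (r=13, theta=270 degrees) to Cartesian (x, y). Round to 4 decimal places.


x = 13 * cos(270) = 0
y = 13 * sin(270) = -13

(0, -13)


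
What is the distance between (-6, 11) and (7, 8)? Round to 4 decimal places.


d = sqrt((7--6)^2 + (8-11)^2) = 13.3417

13.3417


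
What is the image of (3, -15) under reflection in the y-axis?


Reflection across y-axis: (x, y) -> (-x, y)
(3, -15) -> (-3, -15)

(-3, -15)


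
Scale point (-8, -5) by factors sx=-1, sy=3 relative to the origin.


Scaling: (x*sx, y*sy) = (-8*-1, -5*3) = (8, -15)

(8, -15)


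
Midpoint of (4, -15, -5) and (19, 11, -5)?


Midpoint = ((4+19)/2, (-15+11)/2, (-5+-5)/2) = (11.5, -2, -5)

(11.5, -2, -5)


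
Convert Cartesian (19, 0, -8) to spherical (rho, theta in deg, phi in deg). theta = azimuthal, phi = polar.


rho = sqrt(19^2 + 0^2 + (-8)^2) = 20.6155
theta = atan2(0, 19) = 0 deg
phi = acos(-8/20.6155) = 112.8337 deg

rho = 20.6155, theta = 0 deg, phi = 112.8337 deg


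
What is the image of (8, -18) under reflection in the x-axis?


Reflection across x-axis: (x, y) -> (x, -y)
(8, -18) -> (8, 18)

(8, 18)


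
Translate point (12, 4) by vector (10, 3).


Translation: (x+dx, y+dy) = (12+10, 4+3) = (22, 7)

(22, 7)


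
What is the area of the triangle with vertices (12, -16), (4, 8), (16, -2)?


Area = |x1(y2-y3) + x2(y3-y1) + x3(y1-y2)| / 2
= |12*(8--2) + 4*(-2--16) + 16*(-16-8)| / 2
= 104

104


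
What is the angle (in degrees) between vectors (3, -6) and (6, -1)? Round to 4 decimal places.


dot = 3*6 + -6*-1 = 24
|u| = 6.7082, |v| = 6.0828
cos(angle) = 0.5882
angle = 53.9726 degrees

53.9726 degrees


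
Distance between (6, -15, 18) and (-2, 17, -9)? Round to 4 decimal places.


d = sqrt((-2-6)^2 + (17--15)^2 + (-9-18)^2) = 42.6263

42.6263


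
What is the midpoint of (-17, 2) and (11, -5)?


Midpoint = ((-17+11)/2, (2+-5)/2) = (-3, -1.5)

(-3, -1.5)


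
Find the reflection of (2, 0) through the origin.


Reflection through origin: (x, y) -> (-x, -y)
(2, 0) -> (-2, 0)

(-2, 0)


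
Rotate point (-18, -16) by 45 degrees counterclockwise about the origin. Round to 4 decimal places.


x' = -18*cos(45) - -16*sin(45) = -1.4142
y' = -18*sin(45) + -16*cos(45) = -24.0416

(-1.4142, -24.0416)


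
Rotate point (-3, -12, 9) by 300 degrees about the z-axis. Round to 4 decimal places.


x' = -3*cos(300) - -12*sin(300) = -11.8923
y' = -3*sin(300) + -12*cos(300) = -3.4019
z' = 9

(-11.8923, -3.4019, 9)


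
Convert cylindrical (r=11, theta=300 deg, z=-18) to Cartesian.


x = 11 * cos(300) = 5.5
y = 11 * sin(300) = -9.5263
z = -18

(5.5, -9.5263, -18)


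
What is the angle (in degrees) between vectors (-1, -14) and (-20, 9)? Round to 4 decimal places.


dot = -1*-20 + -14*9 = -106
|u| = 14.0357, |v| = 21.9317
cos(angle) = -0.3444
angle = 110.1421 degrees

110.1421 degrees


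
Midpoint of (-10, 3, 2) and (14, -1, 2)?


Midpoint = ((-10+14)/2, (3+-1)/2, (2+2)/2) = (2, 1, 2)

(2, 1, 2)


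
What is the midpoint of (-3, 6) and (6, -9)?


Midpoint = ((-3+6)/2, (6+-9)/2) = (1.5, -1.5)

(1.5, -1.5)


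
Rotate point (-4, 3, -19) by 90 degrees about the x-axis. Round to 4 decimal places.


x' = -4
y' = 3*cos(90) - -19*sin(90) = 19
z' = 3*sin(90) + -19*cos(90) = 3

(-4, 19, 3)


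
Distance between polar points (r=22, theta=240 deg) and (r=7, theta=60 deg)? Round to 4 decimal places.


d = sqrt(r1^2 + r2^2 - 2*r1*r2*cos(t2-t1))
d = sqrt(22^2 + 7^2 - 2*22*7*cos(60-240)) = 29

29


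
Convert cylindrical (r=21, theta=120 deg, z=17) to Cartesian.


x = 21 * cos(120) = -10.5
y = 21 * sin(120) = 18.1865
z = 17

(-10.5, 18.1865, 17)


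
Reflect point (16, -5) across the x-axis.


Reflection across x-axis: (x, y) -> (x, -y)
(16, -5) -> (16, 5)

(16, 5)


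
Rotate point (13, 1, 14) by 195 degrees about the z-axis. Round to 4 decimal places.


x' = 13*cos(195) - 1*sin(195) = -12.2982
y' = 13*sin(195) + 1*cos(195) = -4.3306
z' = 14

(-12.2982, -4.3306, 14)


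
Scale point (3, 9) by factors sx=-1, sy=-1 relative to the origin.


Scaling: (x*sx, y*sy) = (3*-1, 9*-1) = (-3, -9)

(-3, -9)


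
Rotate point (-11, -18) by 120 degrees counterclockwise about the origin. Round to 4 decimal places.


x' = -11*cos(120) - -18*sin(120) = 21.0885
y' = -11*sin(120) + -18*cos(120) = -0.5263

(21.0885, -0.5263)


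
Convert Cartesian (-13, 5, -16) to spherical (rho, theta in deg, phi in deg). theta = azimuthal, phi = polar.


rho = sqrt((-13)^2 + 5^2 + (-16)^2) = 21.2132
theta = atan2(5, -13) = 158.9625 deg
phi = acos(-16/21.2132) = 138.9596 deg

rho = 21.2132, theta = 158.9625 deg, phi = 138.9596 deg


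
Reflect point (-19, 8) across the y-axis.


Reflection across y-axis: (x, y) -> (-x, y)
(-19, 8) -> (19, 8)

(19, 8)


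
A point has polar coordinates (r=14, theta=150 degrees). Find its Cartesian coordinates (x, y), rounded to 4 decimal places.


x = 14 * cos(150) = -12.1244
y = 14 * sin(150) = 7

(-12.1244, 7)


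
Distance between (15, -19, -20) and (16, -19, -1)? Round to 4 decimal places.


d = sqrt((16-15)^2 + (-19--19)^2 + (-1--20)^2) = 19.0263

19.0263


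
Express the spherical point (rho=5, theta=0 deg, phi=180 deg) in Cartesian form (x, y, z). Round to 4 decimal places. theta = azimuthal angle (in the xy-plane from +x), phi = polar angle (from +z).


x = 5 * sin(180) * cos(0) = 0
y = 5 * sin(180) * sin(0) = 0
z = 5 * cos(180) = -5

(0, 0, -5)


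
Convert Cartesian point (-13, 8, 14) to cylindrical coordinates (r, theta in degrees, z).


r = sqrt((-13)^2 + 8^2) = 15.2643
theta = atan2(8, -13) = 148.3925 deg
z = 14

r = 15.2643, theta = 148.3925 deg, z = 14


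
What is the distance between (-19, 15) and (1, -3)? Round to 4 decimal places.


d = sqrt((1--19)^2 + (-3-15)^2) = 26.9072

26.9072


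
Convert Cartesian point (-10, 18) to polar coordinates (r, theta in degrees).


r = sqrt((-10)^2 + 18^2) = 20.5913
theta = atan2(18, -10) = 119.0546 degrees

r = 20.5913, theta = 119.0546 degrees


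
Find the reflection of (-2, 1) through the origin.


Reflection through origin: (x, y) -> (-x, -y)
(-2, 1) -> (2, -1)

(2, -1)


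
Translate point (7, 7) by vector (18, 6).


Translation: (x+dx, y+dy) = (7+18, 7+6) = (25, 13)

(25, 13)


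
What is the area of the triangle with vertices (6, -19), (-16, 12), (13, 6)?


Area = |x1(y2-y3) + x2(y3-y1) + x3(y1-y2)| / 2
= |6*(12-6) + -16*(6--19) + 13*(-19-12)| / 2
= 383.5

383.5


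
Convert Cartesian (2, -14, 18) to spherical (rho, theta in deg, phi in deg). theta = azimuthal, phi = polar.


rho = sqrt(2^2 + (-14)^2 + 18^2) = 22.891
theta = atan2(-14, 2) = 278.1301 deg
phi = acos(18/22.891) = 38.1558 deg

rho = 22.891, theta = 278.1301 deg, phi = 38.1558 deg


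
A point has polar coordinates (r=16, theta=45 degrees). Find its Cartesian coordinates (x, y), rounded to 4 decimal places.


x = 16 * cos(45) = 11.3137
y = 16 * sin(45) = 11.3137

(11.3137, 11.3137)


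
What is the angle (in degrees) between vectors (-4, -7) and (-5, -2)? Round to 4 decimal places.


dot = -4*-5 + -7*-2 = 34
|u| = 8.0623, |v| = 5.3852
cos(angle) = 0.7831
angle = 38.4537 degrees

38.4537 degrees
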